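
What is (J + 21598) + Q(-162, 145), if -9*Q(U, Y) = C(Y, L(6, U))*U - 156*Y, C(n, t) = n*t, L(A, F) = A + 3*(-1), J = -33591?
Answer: -4949/3 ≈ -1649.7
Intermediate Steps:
L(A, F) = -3 + A (L(A, F) = A - 3 = -3 + A)
Q(U, Y) = 52*Y/3 - U*Y/3 (Q(U, Y) = -((Y*(-3 + 6))*U - 156*Y)/9 = -((Y*3)*U - 156*Y)/9 = -((3*Y)*U - 156*Y)/9 = -(3*U*Y - 156*Y)/9 = -(-156*Y + 3*U*Y)/9 = 52*Y/3 - U*Y/3)
(J + 21598) + Q(-162, 145) = (-33591 + 21598) + (1/3)*145*(52 - 1*(-162)) = -11993 + (1/3)*145*(52 + 162) = -11993 + (1/3)*145*214 = -11993 + 31030/3 = -4949/3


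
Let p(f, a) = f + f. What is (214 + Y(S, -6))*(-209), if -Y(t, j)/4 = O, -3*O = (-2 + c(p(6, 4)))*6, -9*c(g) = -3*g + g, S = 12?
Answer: -137522/3 ≈ -45841.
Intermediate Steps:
p(f, a) = 2*f
c(g) = 2*g/9 (c(g) = -(-3*g + g)/9 = -(-2)*g/9 = 2*g/9)
O = -4/3 (O = -(-2 + 2*(2*6)/9)*6/3 = -(-2 + (2/9)*12)*6/3 = -(-2 + 8/3)*6/3 = -2*6/9 = -1/3*4 = -4/3 ≈ -1.3333)
Y(t, j) = 16/3 (Y(t, j) = -4*(-4/3) = 16/3)
(214 + Y(S, -6))*(-209) = (214 + 16/3)*(-209) = (658/3)*(-209) = -137522/3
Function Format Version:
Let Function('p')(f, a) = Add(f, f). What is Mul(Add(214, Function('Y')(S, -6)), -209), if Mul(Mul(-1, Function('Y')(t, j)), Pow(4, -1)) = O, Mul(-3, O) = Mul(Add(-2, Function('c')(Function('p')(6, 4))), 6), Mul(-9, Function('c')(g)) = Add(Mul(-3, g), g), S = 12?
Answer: Rational(-137522, 3) ≈ -45841.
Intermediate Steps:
Function('p')(f, a) = Mul(2, f)
Function('c')(g) = Mul(Rational(2, 9), g) (Function('c')(g) = Mul(Rational(-1, 9), Add(Mul(-3, g), g)) = Mul(Rational(-1, 9), Mul(-2, g)) = Mul(Rational(2, 9), g))
O = Rational(-4, 3) (O = Mul(Rational(-1, 3), Mul(Add(-2, Mul(Rational(2, 9), Mul(2, 6))), 6)) = Mul(Rational(-1, 3), Mul(Add(-2, Mul(Rational(2, 9), 12)), 6)) = Mul(Rational(-1, 3), Mul(Add(-2, Rational(8, 3)), 6)) = Mul(Rational(-1, 3), Mul(Rational(2, 3), 6)) = Mul(Rational(-1, 3), 4) = Rational(-4, 3) ≈ -1.3333)
Function('Y')(t, j) = Rational(16, 3) (Function('Y')(t, j) = Mul(-4, Rational(-4, 3)) = Rational(16, 3))
Mul(Add(214, Function('Y')(S, -6)), -209) = Mul(Add(214, Rational(16, 3)), -209) = Mul(Rational(658, 3), -209) = Rational(-137522, 3)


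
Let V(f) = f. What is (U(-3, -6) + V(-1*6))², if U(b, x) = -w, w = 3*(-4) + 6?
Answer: 0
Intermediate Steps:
w = -6 (w = -12 + 6 = -6)
U(b, x) = 6 (U(b, x) = -1*(-6) = 6)
(U(-3, -6) + V(-1*6))² = (6 - 1*6)² = (6 - 6)² = 0² = 0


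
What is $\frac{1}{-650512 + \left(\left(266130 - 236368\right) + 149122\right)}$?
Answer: $- \frac{1}{471628} \approx -2.1203 \cdot 10^{-6}$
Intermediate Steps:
$\frac{1}{-650512 + \left(\left(266130 - 236368\right) + 149122\right)} = \frac{1}{-650512 + \left(29762 + 149122\right)} = \frac{1}{-650512 + 178884} = \frac{1}{-471628} = - \frac{1}{471628}$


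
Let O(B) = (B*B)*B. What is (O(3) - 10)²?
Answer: 289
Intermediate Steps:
O(B) = B³ (O(B) = B²*B = B³)
(O(3) - 10)² = (3³ - 10)² = (27 - 10)² = 17² = 289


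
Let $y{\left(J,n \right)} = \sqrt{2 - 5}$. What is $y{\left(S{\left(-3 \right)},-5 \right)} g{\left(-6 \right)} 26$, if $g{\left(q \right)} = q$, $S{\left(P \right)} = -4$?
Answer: $- 156 i \sqrt{3} \approx - 270.2 i$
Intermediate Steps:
$y{\left(J,n \right)} = i \sqrt{3}$ ($y{\left(J,n \right)} = \sqrt{-3} = i \sqrt{3}$)
$y{\left(S{\left(-3 \right)},-5 \right)} g{\left(-6 \right)} 26 = i \sqrt{3} \left(-6\right) 26 = - 6 i \sqrt{3} \cdot 26 = - 156 i \sqrt{3}$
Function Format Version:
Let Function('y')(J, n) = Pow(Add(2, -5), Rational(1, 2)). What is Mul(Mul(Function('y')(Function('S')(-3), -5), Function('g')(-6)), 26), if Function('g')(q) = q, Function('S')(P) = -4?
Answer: Mul(-156, I, Pow(3, Rational(1, 2))) ≈ Mul(-270.20, I)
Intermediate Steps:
Function('y')(J, n) = Mul(I, Pow(3, Rational(1, 2))) (Function('y')(J, n) = Pow(-3, Rational(1, 2)) = Mul(I, Pow(3, Rational(1, 2))))
Mul(Mul(Function('y')(Function('S')(-3), -5), Function('g')(-6)), 26) = Mul(Mul(Mul(I, Pow(3, Rational(1, 2))), -6), 26) = Mul(Mul(-6, I, Pow(3, Rational(1, 2))), 26) = Mul(-156, I, Pow(3, Rational(1, 2)))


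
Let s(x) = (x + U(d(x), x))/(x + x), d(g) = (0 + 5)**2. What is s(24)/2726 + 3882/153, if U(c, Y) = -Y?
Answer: 1294/51 ≈ 25.373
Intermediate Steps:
d(g) = 25 (d(g) = 5**2 = 25)
s(x) = 0 (s(x) = (x - x)/(x + x) = 0/((2*x)) = 0*(1/(2*x)) = 0)
s(24)/2726 + 3882/153 = 0/2726 + 3882/153 = 0*(1/2726) + 3882*(1/153) = 0 + 1294/51 = 1294/51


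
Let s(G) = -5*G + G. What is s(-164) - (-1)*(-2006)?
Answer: -1350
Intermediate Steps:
s(G) = -4*G
s(-164) - (-1)*(-2006) = -4*(-164) - (-1)*(-2006) = 656 - 1*2006 = 656 - 2006 = -1350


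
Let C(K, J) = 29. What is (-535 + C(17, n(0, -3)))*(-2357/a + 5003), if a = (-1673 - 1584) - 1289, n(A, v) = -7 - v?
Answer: -5754736735/2273 ≈ -2.5318e+6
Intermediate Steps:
a = -4546 (a = -3257 - 1289 = -4546)
(-535 + C(17, n(0, -3)))*(-2357/a + 5003) = (-535 + 29)*(-2357/(-4546) + 5003) = -506*(-2357*(-1/4546) + 5003) = -506*(2357/4546 + 5003) = -506*22745995/4546 = -5754736735/2273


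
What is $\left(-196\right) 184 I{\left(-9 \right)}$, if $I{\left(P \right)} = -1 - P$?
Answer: $-288512$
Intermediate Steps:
$\left(-196\right) 184 I{\left(-9 \right)} = \left(-196\right) 184 \left(-1 - -9\right) = - 36064 \left(-1 + 9\right) = \left(-36064\right) 8 = -288512$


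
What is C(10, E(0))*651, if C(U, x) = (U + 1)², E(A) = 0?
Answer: 78771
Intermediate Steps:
C(U, x) = (1 + U)²
C(10, E(0))*651 = (1 + 10)²*651 = 11²*651 = 121*651 = 78771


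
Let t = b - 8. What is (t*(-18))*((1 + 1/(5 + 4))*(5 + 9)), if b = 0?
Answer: 2240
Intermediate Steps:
t = -8 (t = 0 - 8 = -8)
(t*(-18))*((1 + 1/(5 + 4))*(5 + 9)) = (-8*(-18))*((1 + 1/(5 + 4))*(5 + 9)) = 144*((1 + 1/9)*14) = 144*((1 + ⅑)*14) = 144*((10/9)*14) = 144*(140/9) = 2240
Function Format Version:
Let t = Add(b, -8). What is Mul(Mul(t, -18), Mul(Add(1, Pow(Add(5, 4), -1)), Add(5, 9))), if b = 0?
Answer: 2240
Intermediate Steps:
t = -8 (t = Add(0, -8) = -8)
Mul(Mul(t, -18), Mul(Add(1, Pow(Add(5, 4), -1)), Add(5, 9))) = Mul(Mul(-8, -18), Mul(Add(1, Pow(Add(5, 4), -1)), Add(5, 9))) = Mul(144, Mul(Add(1, Pow(9, -1)), 14)) = Mul(144, Mul(Add(1, Rational(1, 9)), 14)) = Mul(144, Mul(Rational(10, 9), 14)) = Mul(144, Rational(140, 9)) = 2240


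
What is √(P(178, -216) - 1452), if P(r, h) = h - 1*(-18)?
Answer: 5*I*√66 ≈ 40.62*I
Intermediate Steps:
P(r, h) = 18 + h (P(r, h) = h + 18 = 18 + h)
√(P(178, -216) - 1452) = √((18 - 216) - 1452) = √(-198 - 1452) = √(-1650) = 5*I*√66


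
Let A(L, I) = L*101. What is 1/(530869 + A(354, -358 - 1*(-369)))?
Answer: 1/566623 ≈ 1.7648e-6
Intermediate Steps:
A(L, I) = 101*L
1/(530869 + A(354, -358 - 1*(-369))) = 1/(530869 + 101*354) = 1/(530869 + 35754) = 1/566623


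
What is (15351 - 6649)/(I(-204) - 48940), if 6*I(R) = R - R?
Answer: -4351/24470 ≈ -0.17781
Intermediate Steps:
I(R) = 0 (I(R) = (R - R)/6 = (⅙)*0 = 0)
(15351 - 6649)/(I(-204) - 48940) = (15351 - 6649)/(0 - 48940) = 8702/(-48940) = 8702*(-1/48940) = -4351/24470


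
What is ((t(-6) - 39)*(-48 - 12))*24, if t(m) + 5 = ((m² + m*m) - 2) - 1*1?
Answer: -36000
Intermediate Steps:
t(m) = -8 + 2*m² (t(m) = -5 + (((m² + m*m) - 2) - 1*1) = -5 + (((m² + m²) - 2) - 1) = -5 + ((2*m² - 2) - 1) = -5 + ((-2 + 2*m²) - 1) = -5 + (-3 + 2*m²) = -8 + 2*m²)
((t(-6) - 39)*(-48 - 12))*24 = (((-8 + 2*(-6)²) - 39)*(-48 - 12))*24 = (((-8 + 2*36) - 39)*(-60))*24 = (((-8 + 72) - 39)*(-60))*24 = ((64 - 39)*(-60))*24 = (25*(-60))*24 = -1500*24 = -36000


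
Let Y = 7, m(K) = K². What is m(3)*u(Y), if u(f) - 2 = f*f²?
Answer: 3105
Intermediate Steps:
u(f) = 2 + f³ (u(f) = 2 + f*f² = 2 + f³)
m(3)*u(Y) = 3²*(2 + 7³) = 9*(2 + 343) = 9*345 = 3105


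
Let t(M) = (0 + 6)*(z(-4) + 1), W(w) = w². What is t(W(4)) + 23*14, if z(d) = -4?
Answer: 304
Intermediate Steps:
t(M) = -18 (t(M) = (0 + 6)*(-4 + 1) = 6*(-3) = -18)
t(W(4)) + 23*14 = -18 + 23*14 = -18 + 322 = 304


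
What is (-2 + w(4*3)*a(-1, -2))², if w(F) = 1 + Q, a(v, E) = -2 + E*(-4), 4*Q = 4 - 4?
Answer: 16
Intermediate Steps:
Q = 0 (Q = (4 - 4)/4 = (¼)*0 = 0)
a(v, E) = -2 - 4*E
w(F) = 1 (w(F) = 1 + 0 = 1)
(-2 + w(4*3)*a(-1, -2))² = (-2 + 1*(-2 - 4*(-2)))² = (-2 + 1*(-2 + 8))² = (-2 + 1*6)² = (-2 + 6)² = 4² = 16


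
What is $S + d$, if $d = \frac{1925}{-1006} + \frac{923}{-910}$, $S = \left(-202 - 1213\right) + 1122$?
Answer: $- \frac{5209809}{17605} \approx -295.93$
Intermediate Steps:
$S = -293$ ($S = -1415 + 1122 = -293$)
$d = - \frac{51544}{17605}$ ($d = 1925 \left(- \frac{1}{1006}\right) + 923 \left(- \frac{1}{910}\right) = - \frac{1925}{1006} - \frac{71}{70} = - \frac{51544}{17605} \approx -2.9278$)
$S + d = -293 - \frac{51544}{17605} = - \frac{5209809}{17605}$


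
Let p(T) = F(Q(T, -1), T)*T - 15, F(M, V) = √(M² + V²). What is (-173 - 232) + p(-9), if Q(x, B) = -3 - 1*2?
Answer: -420 - 9*√106 ≈ -512.66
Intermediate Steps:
Q(x, B) = -5 (Q(x, B) = -3 - 2 = -5)
p(T) = -15 + T*√(25 + T²) (p(T) = √((-5)² + T²)*T - 15 = √(25 + T²)*T - 15 = T*√(25 + T²) - 15 = -15 + T*√(25 + T²))
(-173 - 232) + p(-9) = (-173 - 232) + (-15 - 9*√(25 + (-9)²)) = -405 + (-15 - 9*√(25 + 81)) = -405 + (-15 - 9*√106) = -420 - 9*√106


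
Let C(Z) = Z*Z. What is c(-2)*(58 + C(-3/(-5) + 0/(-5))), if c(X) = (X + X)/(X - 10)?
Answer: 1459/75 ≈ 19.453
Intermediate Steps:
c(X) = 2*X/(-10 + X) (c(X) = (2*X)/(-10 + X) = 2*X/(-10 + X))
C(Z) = Z²
c(-2)*(58 + C(-3/(-5) + 0/(-5))) = (2*(-2)/(-10 - 2))*(58 + (-3/(-5) + 0/(-5))²) = (2*(-2)/(-12))*(58 + (-3*(-⅕) + 0*(-⅕))²) = (2*(-2)*(-1/12))*(58 + (⅗ + 0)²) = (58 + (⅗)²)/3 = (58 + 9/25)/3 = (⅓)*(1459/25) = 1459/75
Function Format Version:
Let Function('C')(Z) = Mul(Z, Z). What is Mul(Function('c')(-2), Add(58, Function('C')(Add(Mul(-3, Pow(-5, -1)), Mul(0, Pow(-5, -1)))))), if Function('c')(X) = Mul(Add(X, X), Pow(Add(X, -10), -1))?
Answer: Rational(1459, 75) ≈ 19.453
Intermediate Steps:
Function('c')(X) = Mul(2, X, Pow(Add(-10, X), -1)) (Function('c')(X) = Mul(Mul(2, X), Pow(Add(-10, X), -1)) = Mul(2, X, Pow(Add(-10, X), -1)))
Function('C')(Z) = Pow(Z, 2)
Mul(Function('c')(-2), Add(58, Function('C')(Add(Mul(-3, Pow(-5, -1)), Mul(0, Pow(-5, -1)))))) = Mul(Mul(2, -2, Pow(Add(-10, -2), -1)), Add(58, Pow(Add(Mul(-3, Pow(-5, -1)), Mul(0, Pow(-5, -1))), 2))) = Mul(Mul(2, -2, Pow(-12, -1)), Add(58, Pow(Add(Mul(-3, Rational(-1, 5)), Mul(0, Rational(-1, 5))), 2))) = Mul(Mul(2, -2, Rational(-1, 12)), Add(58, Pow(Add(Rational(3, 5), 0), 2))) = Mul(Rational(1, 3), Add(58, Pow(Rational(3, 5), 2))) = Mul(Rational(1, 3), Add(58, Rational(9, 25))) = Mul(Rational(1, 3), Rational(1459, 25)) = Rational(1459, 75)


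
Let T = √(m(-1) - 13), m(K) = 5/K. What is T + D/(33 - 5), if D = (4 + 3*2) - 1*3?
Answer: ¼ + 3*I*√2 ≈ 0.25 + 4.2426*I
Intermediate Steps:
D = 7 (D = (4 + 6) - 3 = 10 - 3 = 7)
T = 3*I*√2 (T = √(5/(-1) - 13) = √(5*(-1) - 13) = √(-5 - 13) = √(-18) = 3*I*√2 ≈ 4.2426*I)
T + D/(33 - 5) = 3*I*√2 + 7/(33 - 5) = 3*I*√2 + 7/28 = 3*I*√2 + 7*(1/28) = 3*I*√2 + ¼ = ¼ + 3*I*√2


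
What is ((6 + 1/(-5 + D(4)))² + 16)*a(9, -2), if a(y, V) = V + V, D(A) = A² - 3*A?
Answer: -164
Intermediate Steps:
a(y, V) = 2*V
((6 + 1/(-5 + D(4)))² + 16)*a(9, -2) = ((6 + 1/(-5 + 4*(-3 + 4)))² + 16)*(2*(-2)) = ((6 + 1/(-5 + 4*1))² + 16)*(-4) = ((6 + 1/(-5 + 4))² + 16)*(-4) = ((6 + 1/(-1))² + 16)*(-4) = ((6 - 1)² + 16)*(-4) = (5² + 16)*(-4) = (25 + 16)*(-4) = 41*(-4) = -164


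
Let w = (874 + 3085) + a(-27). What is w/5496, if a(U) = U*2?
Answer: 3905/5496 ≈ 0.71052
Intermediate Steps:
a(U) = 2*U
w = 3905 (w = (874 + 3085) + 2*(-27) = 3959 - 54 = 3905)
w/5496 = 3905/5496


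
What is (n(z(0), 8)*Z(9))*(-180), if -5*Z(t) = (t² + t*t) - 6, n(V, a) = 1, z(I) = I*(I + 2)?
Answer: 5616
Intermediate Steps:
z(I) = I*(2 + I)
Z(t) = 6/5 - 2*t²/5 (Z(t) = -((t² + t*t) - 6)/5 = -((t² + t²) - 6)/5 = -(2*t² - 6)/5 = -(-6 + 2*t²)/5 = 6/5 - 2*t²/5)
(n(z(0), 8)*Z(9))*(-180) = (1*(6/5 - ⅖*9²))*(-180) = (1*(6/5 - ⅖*81))*(-180) = (1*(6/5 - 162/5))*(-180) = (1*(-156/5))*(-180) = -156/5*(-180) = 5616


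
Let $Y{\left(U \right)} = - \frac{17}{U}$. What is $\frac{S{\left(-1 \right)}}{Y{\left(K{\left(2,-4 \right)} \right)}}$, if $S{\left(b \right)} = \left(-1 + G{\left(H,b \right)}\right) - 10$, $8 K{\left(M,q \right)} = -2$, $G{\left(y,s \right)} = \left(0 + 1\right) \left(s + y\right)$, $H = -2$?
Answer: $- \frac{7}{34} \approx -0.20588$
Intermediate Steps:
$G{\left(y,s \right)} = s + y$ ($G{\left(y,s \right)} = 1 \left(s + y\right) = s + y$)
$K{\left(M,q \right)} = - \frac{1}{4}$ ($K{\left(M,q \right)} = \frac{1}{8} \left(-2\right) = - \frac{1}{4}$)
$S{\left(b \right)} = -13 + b$ ($S{\left(b \right)} = \left(-1 + \left(b - 2\right)\right) - 10 = \left(-1 + \left(-2 + b\right)\right) - 10 = \left(-3 + b\right) - 10 = -13 + b$)
$\frac{S{\left(-1 \right)}}{Y{\left(K{\left(2,-4 \right)} \right)}} = \frac{-13 - 1}{\left(-17\right) \frac{1}{- \frac{1}{4}}} = - \frac{14}{\left(-17\right) \left(-4\right)} = - \frac{14}{68} = \left(-14\right) \frac{1}{68} = - \frac{7}{34}$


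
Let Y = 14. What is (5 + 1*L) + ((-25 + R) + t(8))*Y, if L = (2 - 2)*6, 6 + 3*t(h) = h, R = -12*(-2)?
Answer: ⅓ ≈ 0.33333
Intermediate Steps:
R = 24 (R = -2*(-12) = 24)
t(h) = -2 + h/3
L = 0 (L = 0*6 = 0)
(5 + 1*L) + ((-25 + R) + t(8))*Y = (5 + 1*0) + ((-25 + 24) + (-2 + (⅓)*8))*14 = (5 + 0) + (-1 + (-2 + 8/3))*14 = 5 + (-1 + ⅔)*14 = 5 - ⅓*14 = 5 - 14/3 = ⅓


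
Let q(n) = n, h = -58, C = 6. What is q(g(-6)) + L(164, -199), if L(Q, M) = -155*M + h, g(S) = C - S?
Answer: 30799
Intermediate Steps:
g(S) = 6 - S
L(Q, M) = -58 - 155*M (L(Q, M) = -155*M - 58 = -58 - 155*M)
q(g(-6)) + L(164, -199) = (6 - 1*(-6)) + (-58 - 155*(-199)) = (6 + 6) + (-58 + 30845) = 12 + 30787 = 30799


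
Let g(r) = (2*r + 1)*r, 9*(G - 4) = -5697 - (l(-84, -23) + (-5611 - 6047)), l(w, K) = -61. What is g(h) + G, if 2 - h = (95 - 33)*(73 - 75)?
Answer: 292960/9 ≈ 32551.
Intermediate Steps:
h = 126 (h = 2 - (95 - 33)*(73 - 75) = 2 - 62*(-2) = 2 - 1*(-124) = 2 + 124 = 126)
G = 6058/9 (G = 4 + (-5697 - (-61 + (-5611 - 6047)))/9 = 4 + (-5697 - (-61 - 11658))/9 = 4 + (-5697 - 1*(-11719))/9 = 4 + (-5697 + 11719)/9 = 4 + (⅑)*6022 = 4 + 6022/9 = 6058/9 ≈ 673.11)
g(r) = r*(1 + 2*r) (g(r) = (1 + 2*r)*r = r*(1 + 2*r))
g(h) + G = 126*(1 + 2*126) + 6058/9 = 126*(1 + 252) + 6058/9 = 126*253 + 6058/9 = 31878 + 6058/9 = 292960/9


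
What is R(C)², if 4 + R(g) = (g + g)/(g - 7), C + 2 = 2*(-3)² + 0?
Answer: 16/81 ≈ 0.19753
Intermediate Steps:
C = 16 (C = -2 + (2*(-3)² + 0) = -2 + (2*9 + 0) = -2 + (18 + 0) = -2 + 18 = 16)
R(g) = -4 + 2*g/(-7 + g) (R(g) = -4 + (g + g)/(g - 7) = -4 + (2*g)/(-7 + g) = -4 + 2*g/(-7 + g))
R(C)² = (2*(14 - 1*16)/(-7 + 16))² = (2*(14 - 16)/9)² = (2*(⅑)*(-2))² = (-4/9)² = 16/81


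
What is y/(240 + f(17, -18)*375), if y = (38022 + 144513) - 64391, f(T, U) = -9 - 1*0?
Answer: -118144/3135 ≈ -37.685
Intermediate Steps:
f(T, U) = -9 (f(T, U) = -9 + 0 = -9)
y = 118144 (y = 182535 - 64391 = 118144)
y/(240 + f(17, -18)*375) = 118144/(240 - 9*375) = 118144/(240 - 3375) = 118144/(-3135) = 118144*(-1/3135) = -118144/3135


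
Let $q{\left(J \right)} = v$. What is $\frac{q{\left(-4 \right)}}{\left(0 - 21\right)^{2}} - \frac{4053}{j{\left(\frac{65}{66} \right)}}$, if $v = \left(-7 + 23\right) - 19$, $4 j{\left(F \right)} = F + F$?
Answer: $- \frac{78644477}{9555} \approx -8230.7$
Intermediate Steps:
$j{\left(F \right)} = \frac{F}{2}$ ($j{\left(F \right)} = \frac{F + F}{4} = \frac{2 F}{4} = \frac{F}{2}$)
$v = -3$ ($v = 16 - 19 = -3$)
$q{\left(J \right)} = -3$
$\frac{q{\left(-4 \right)}}{\left(0 - 21\right)^{2}} - \frac{4053}{j{\left(\frac{65}{66} \right)}} = - \frac{3}{\left(0 - 21\right)^{2}} - \frac{4053}{\frac{1}{2} \cdot \frac{65}{66}} = - \frac{3}{\left(-21\right)^{2}} - \frac{4053}{\frac{1}{2} \cdot 65 \cdot \frac{1}{66}} = - \frac{3}{441} - \frac{4053}{\frac{1}{2} \cdot \frac{65}{66}} = \left(-3\right) \frac{1}{441} - \frac{4053}{\frac{65}{132}} = - \frac{1}{147} - \frac{534996}{65} = - \frac{78644477}{9555}$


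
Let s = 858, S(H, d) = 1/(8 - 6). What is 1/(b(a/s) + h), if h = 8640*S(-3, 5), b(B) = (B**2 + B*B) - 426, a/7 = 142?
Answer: 184041/717149672 ≈ 0.00025663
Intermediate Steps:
S(H, d) = 1/2
a = 994 (a = 7*142 = 994)
b(B) = -426 + 2*B**2 (b(B) = (B**2 + B**2) - 426 = 2*B**2 - 426 = -426 + 2*B**2)
h = 4320 (h = 8640*(1/2) = 4320)
1/(b(a/s) + h) = 1/((-426 + 2*(994/858)**2) + 4320) = 1/((-426 + 2*(994*(1/858))**2) + 4320) = 1/((-426 + 2*(497/429)**2) + 4320) = 1/((-426 + 2*(247009/184041)) + 4320) = 1/((-426 + 494018/184041) + 4320) = 1/(-77907448/184041 + 4320) = 1/(717149672/184041) = 184041/717149672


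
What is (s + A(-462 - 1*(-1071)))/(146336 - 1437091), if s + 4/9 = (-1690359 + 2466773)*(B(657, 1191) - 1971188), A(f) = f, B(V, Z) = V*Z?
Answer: 8306316878449/11616795 ≈ 7.1503e+5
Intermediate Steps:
s = -8306316883930/9 (s = -4/9 + (-1690359 + 2466773)*(657*1191 - 1971188) = -4/9 + 776414*(782487 - 1971188) = -4/9 + 776414*(-1188701) = -4/9 - 922924098214 = -8306316883930/9 ≈ -9.2292e+11)
(s + A(-462 - 1*(-1071)))/(146336 - 1437091) = (-8306316883930/9 + (-462 - 1*(-1071)))/(146336 - 1437091) = (-8306316883930/9 + (-462 + 1071))/(-1290755) = (-8306316883930/9 + 609)*(-1/1290755) = -8306316878449/9*(-1/1290755) = 8306316878449/11616795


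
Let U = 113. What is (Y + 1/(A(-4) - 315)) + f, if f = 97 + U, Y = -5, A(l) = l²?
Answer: 61294/299 ≈ 205.00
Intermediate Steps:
f = 210 (f = 97 + 113 = 210)
(Y + 1/(A(-4) - 315)) + f = (-5 + 1/((-4)² - 315)) + 210 = (-5 + 1/(16 - 315)) + 210 = (-5 + 1/(-299)) + 210 = (-5 - 1/299) + 210 = -1496/299 + 210 = 61294/299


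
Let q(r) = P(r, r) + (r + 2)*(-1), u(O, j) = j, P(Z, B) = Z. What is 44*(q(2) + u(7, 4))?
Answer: 88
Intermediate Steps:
q(r) = -2 (q(r) = r + (r + 2)*(-1) = r + (2 + r)*(-1) = r + (-2 - r) = -2)
44*(q(2) + u(7, 4)) = 44*(-2 + 4) = 44*2 = 88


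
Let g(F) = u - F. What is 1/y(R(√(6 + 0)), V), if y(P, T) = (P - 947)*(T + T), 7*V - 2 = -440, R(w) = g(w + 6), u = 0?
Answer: 6671/795585828 - 7*√6/795585828 ≈ 8.3635e-6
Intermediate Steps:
g(F) = -F (g(F) = 0 - F = -F)
R(w) = -6 - w (R(w) = -(w + 6) = -(6 + w) = -6 - w)
V = -438/7 (V = 2/7 + (⅐)*(-440) = 2/7 - 440/7 = -438/7 ≈ -62.571)
y(P, T) = 2*T*(-947 + P) (y(P, T) = (-947 + P)*(2*T) = 2*T*(-947 + P))
1/y(R(√(6 + 0)), V) = 1/(2*(-438/7)*(-947 + (-6 - √(6 + 0)))) = 1/(2*(-438/7)*(-947 + (-6 - √6))) = 1/(2*(-438/7)*(-953 - √6)) = 1/(834828/7 + 876*√6/7)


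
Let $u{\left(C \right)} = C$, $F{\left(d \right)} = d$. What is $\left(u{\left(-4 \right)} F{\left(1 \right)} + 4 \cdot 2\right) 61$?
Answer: $244$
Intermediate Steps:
$\left(u{\left(-4 \right)} F{\left(1 \right)} + 4 \cdot 2\right) 61 = \left(\left(-4\right) 1 + 4 \cdot 2\right) 61 = \left(-4 + 8\right) 61 = 4 \cdot 61 = 244$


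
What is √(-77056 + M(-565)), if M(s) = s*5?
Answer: I*√79881 ≈ 282.63*I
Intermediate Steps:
M(s) = 5*s
√(-77056 + M(-565)) = √(-77056 + 5*(-565)) = √(-77056 - 2825) = √(-79881) = I*√79881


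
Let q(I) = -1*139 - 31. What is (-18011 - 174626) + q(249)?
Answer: -192807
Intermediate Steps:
q(I) = -170 (q(I) = -139 - 31 = -170)
(-18011 - 174626) + q(249) = (-18011 - 174626) - 170 = -192637 - 170 = -192807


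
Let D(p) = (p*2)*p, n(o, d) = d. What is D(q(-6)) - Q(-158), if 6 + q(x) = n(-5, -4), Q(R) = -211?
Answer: 411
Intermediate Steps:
q(x) = -10 (q(x) = -6 - 4 = -10)
D(p) = 2*p² (D(p) = (2*p)*p = 2*p²)
D(q(-6)) - Q(-158) = 2*(-10)² - 1*(-211) = 2*100 + 211 = 200 + 211 = 411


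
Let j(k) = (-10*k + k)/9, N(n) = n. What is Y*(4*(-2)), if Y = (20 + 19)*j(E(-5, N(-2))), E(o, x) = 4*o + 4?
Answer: -4992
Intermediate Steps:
E(o, x) = 4 + 4*o
j(k) = -k (j(k) = -9*k*(1/9) = -k)
Y = 624 (Y = (20 + 19)*(-(4 + 4*(-5))) = 39*(-(4 - 20)) = 39*(-1*(-16)) = 39*16 = 624)
Y*(4*(-2)) = 624*(4*(-2)) = 624*(-8) = -4992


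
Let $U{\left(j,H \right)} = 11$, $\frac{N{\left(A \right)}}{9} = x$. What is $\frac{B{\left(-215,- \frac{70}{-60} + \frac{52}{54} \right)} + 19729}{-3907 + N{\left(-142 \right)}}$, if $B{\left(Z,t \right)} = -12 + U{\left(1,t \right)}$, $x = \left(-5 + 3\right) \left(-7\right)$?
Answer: $- \frac{19728}{3781} \approx -5.2177$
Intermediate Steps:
$x = 14$ ($x = \left(-2\right) \left(-7\right) = 14$)
$N{\left(A \right)} = 126$ ($N{\left(A \right)} = 9 \cdot 14 = 126$)
$B{\left(Z,t \right)} = -1$ ($B{\left(Z,t \right)} = -12 + 11 = -1$)
$\frac{B{\left(-215,- \frac{70}{-60} + \frac{52}{54} \right)} + 19729}{-3907 + N{\left(-142 \right)}} = \frac{-1 + 19729}{-3907 + 126} = \frac{19728}{-3781} = 19728 \left(- \frac{1}{3781}\right) = - \frac{19728}{3781}$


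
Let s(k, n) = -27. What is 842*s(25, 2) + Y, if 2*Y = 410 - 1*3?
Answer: -45061/2 ≈ -22531.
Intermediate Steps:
Y = 407/2 (Y = (410 - 1*3)/2 = (410 - 3)/2 = (1/2)*407 = 407/2 ≈ 203.50)
842*s(25, 2) + Y = 842*(-27) + 407/2 = -22734 + 407/2 = -45061/2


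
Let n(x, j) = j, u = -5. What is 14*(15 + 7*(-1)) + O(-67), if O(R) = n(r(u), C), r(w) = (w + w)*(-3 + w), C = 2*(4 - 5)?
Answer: 110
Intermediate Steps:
C = -2 (C = 2*(-1) = -2)
r(w) = 2*w*(-3 + w) (r(w) = (2*w)*(-3 + w) = 2*w*(-3 + w))
O(R) = -2
14*(15 + 7*(-1)) + O(-67) = 14*(15 + 7*(-1)) - 2 = 14*(15 - 7) - 2 = 14*8 - 2 = 112 - 2 = 110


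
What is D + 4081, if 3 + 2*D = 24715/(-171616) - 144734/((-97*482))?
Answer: 32744666318405/8023734464 ≈ 4081.0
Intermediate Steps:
D = -194029179/8023734464 (D = -3/2 + (24715/(-171616) - 144734/((-97*482)))/2 = -3/2 + (24715*(-1/171616) - 144734/(-46754))/2 = -3/2 + (-24715/171616 - 144734*(-1/46754))/2 = -3/2 + (-24715/171616 + 72367/23377)/2 = -3/2 + (½)*(11841572517/4011867232) = -3/2 + 11841572517/8023734464 = -194029179/8023734464 ≈ -0.024182)
D + 4081 = -194029179/8023734464 + 4081 = 32744666318405/8023734464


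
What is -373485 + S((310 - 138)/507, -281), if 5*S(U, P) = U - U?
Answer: -373485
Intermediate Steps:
S(U, P) = 0 (S(U, P) = (U - U)/5 = (1/5)*0 = 0)
-373485 + S((310 - 138)/507, -281) = -373485 + 0 = -373485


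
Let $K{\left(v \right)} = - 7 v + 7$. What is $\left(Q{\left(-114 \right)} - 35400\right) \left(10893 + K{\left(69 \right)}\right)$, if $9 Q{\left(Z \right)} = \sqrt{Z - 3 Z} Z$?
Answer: $-368761800 - \frac{791692 \sqrt{57}}{3} \approx -3.7075 \cdot 10^{8}$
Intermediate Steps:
$Q{\left(Z \right)} = \frac{Z \sqrt{2} \sqrt{- Z}}{9}$ ($Q{\left(Z \right)} = \frac{\sqrt{Z - 3 Z} Z}{9} = \frac{\sqrt{- 2 Z} Z}{9} = \frac{\sqrt{2} \sqrt{- Z} Z}{9} = \frac{Z \sqrt{2} \sqrt{- Z}}{9}$)
$K{\left(v \right)} = 7 - 7 v$
$\left(Q{\left(-114 \right)} - 35400\right) \left(10893 + K{\left(69 \right)}\right) = \left(- \frac{\sqrt{2} \left(\left(-1\right) \left(-114\right)\right)^{\frac{3}{2}}}{9} - 35400\right) \left(10893 + \left(7 - 483\right)\right) = \left(- \frac{\sqrt{2} \cdot 114^{\frac{3}{2}}}{9} - 35400\right) \left(10893 + \left(7 - 483\right)\right) = \left(- \frac{\sqrt{2} \cdot 114 \sqrt{114}}{9} - 35400\right) \left(10893 - 476\right) = \left(- \frac{76 \sqrt{57}}{3} - 35400\right) 10417 = \left(-35400 - \frac{76 \sqrt{57}}{3}\right) 10417 = -368761800 - \frac{791692 \sqrt{57}}{3}$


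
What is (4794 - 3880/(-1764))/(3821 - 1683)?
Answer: 1057562/471429 ≈ 2.2433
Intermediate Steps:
(4794 - 3880/(-1764))/(3821 - 1683) = (4794 - 3880*(-1/1764))/2138 = (4794 + 970/441)*(1/2138) = (2115124/441)*(1/2138) = 1057562/471429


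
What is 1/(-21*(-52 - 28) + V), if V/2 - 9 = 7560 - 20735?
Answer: -1/24652 ≈ -4.0565e-5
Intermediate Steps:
V = -26332 (V = 18 + 2*(7560 - 20735) = 18 + 2*(-13175) = 18 - 26350 = -26332)
1/(-21*(-52 - 28) + V) = 1/(-21*(-52 - 28) - 26332) = 1/(-21*(-80) - 26332) = 1/(1680 - 26332) = 1/(-24652) = -1/24652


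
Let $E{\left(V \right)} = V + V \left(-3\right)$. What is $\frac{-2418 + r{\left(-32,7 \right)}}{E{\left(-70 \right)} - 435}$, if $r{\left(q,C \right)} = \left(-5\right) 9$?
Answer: $\frac{2463}{295} \approx 8.3492$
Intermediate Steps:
$r{\left(q,C \right)} = -45$
$E{\left(V \right)} = - 2 V$ ($E{\left(V \right)} = V - 3 V = - 2 V$)
$\frac{-2418 + r{\left(-32,7 \right)}}{E{\left(-70 \right)} - 435} = \frac{-2418 - 45}{\left(-2\right) \left(-70\right) - 435} = - \frac{2463}{140 - 435} = - \frac{2463}{-295} = \left(-2463\right) \left(- \frac{1}{295}\right) = \frac{2463}{295}$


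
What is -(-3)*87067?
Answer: 261201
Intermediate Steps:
-(-3)*87067 = -3*(-87067) = 261201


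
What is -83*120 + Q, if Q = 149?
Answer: -9811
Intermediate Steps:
-83*120 + Q = -83*120 + 149 = -9960 + 149 = -9811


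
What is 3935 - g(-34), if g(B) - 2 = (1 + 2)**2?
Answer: 3924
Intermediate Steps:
g(B) = 11 (g(B) = 2 + (1 + 2)**2 = 2 + 3**2 = 2 + 9 = 11)
3935 - g(-34) = 3935 - 1*11 = 3935 - 11 = 3924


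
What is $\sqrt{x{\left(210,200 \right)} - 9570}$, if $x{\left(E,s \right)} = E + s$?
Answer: $2 i \sqrt{2290} \approx 95.708 i$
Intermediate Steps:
$\sqrt{x{\left(210,200 \right)} - 9570} = \sqrt{\left(210 + 200\right) - 9570} = \sqrt{410 + \left(-20638 + 11068\right)} = \sqrt{410 - 9570} = \sqrt{-9160} = 2 i \sqrt{2290}$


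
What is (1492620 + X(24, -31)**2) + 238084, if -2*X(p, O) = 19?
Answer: 6923177/4 ≈ 1.7308e+6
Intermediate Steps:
X(p, O) = -19/2 (X(p, O) = -1/2*19 = -19/2)
(1492620 + X(24, -31)**2) + 238084 = (1492620 + (-19/2)**2) + 238084 = (1492620 + 361/4) + 238084 = 5970841/4 + 238084 = 6923177/4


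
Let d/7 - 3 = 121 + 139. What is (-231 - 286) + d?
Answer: 1324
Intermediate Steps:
d = 1841 (d = 21 + 7*(121 + 139) = 21 + 7*260 = 21 + 1820 = 1841)
(-231 - 286) + d = (-231 - 286) + 1841 = -517 + 1841 = 1324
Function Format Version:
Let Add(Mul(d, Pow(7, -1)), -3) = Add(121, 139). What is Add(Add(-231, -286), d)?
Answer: 1324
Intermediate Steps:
d = 1841 (d = Add(21, Mul(7, Add(121, 139))) = Add(21, Mul(7, 260)) = Add(21, 1820) = 1841)
Add(Add(-231, -286), d) = Add(Add(-231, -286), 1841) = Add(-517, 1841) = 1324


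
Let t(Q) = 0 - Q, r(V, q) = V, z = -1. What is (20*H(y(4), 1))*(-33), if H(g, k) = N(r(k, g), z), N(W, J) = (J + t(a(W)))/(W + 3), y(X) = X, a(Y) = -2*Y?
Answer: -165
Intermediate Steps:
t(Q) = -Q
N(W, J) = (J + 2*W)/(3 + W) (N(W, J) = (J - (-2)*W)/(W + 3) = (J + 2*W)/(3 + W))
H(g, k) = (-1 + 2*k)/(3 + k)
(20*H(y(4), 1))*(-33) = (20*((-1 + 2*1)/(3 + 1)))*(-33) = (20*((-1 + 2)/4))*(-33) = (20*((¼)*1))*(-33) = (20*(¼))*(-33) = 5*(-33) = -165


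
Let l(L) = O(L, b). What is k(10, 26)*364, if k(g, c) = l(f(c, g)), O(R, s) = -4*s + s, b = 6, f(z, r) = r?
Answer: -6552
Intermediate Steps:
O(R, s) = -3*s
l(L) = -18 (l(L) = -3*6 = -18)
k(g, c) = -18
k(10, 26)*364 = -18*364 = -6552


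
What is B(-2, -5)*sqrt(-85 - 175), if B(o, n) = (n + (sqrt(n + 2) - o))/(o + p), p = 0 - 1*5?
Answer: 2*sqrt(195)/7 + 6*I*sqrt(65)/7 ≈ 3.9898 + 6.9105*I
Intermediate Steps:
p = -5 (p = 0 - 5 = -5)
B(o, n) = (n + sqrt(2 + n) - o)/(-5 + o) (B(o, n) = (n + (sqrt(n + 2) - o))/(o - 5) = (n + (sqrt(2 + n) - o))/(-5 + o) = (n + sqrt(2 + n) - o)/(-5 + o))
B(-2, -5)*sqrt(-85 - 175) = ((-5 + sqrt(2 - 5) - 1*(-2))/(-5 - 2))*sqrt(-85 - 175) = ((-5 + sqrt(-3) + 2)/(-7))*sqrt(-260) = (-(-5 + I*sqrt(3) + 2)/7)*(2*I*sqrt(65)) = (-(-3 + I*sqrt(3))/7)*(2*I*sqrt(65)) = (3/7 - I*sqrt(3)/7)*(2*I*sqrt(65)) = 2*I*sqrt(65)*(3/7 - I*sqrt(3)/7)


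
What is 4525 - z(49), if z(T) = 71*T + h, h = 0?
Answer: 1046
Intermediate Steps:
z(T) = 71*T (z(T) = 71*T + 0 = 71*T)
4525 - z(49) = 4525 - 71*49 = 4525 - 1*3479 = 4525 - 3479 = 1046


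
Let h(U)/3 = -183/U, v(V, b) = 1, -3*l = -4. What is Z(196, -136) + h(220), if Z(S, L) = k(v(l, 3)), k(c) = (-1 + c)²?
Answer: -549/220 ≈ -2.4955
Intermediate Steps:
l = 4/3 (l = -⅓*(-4) = 4/3 ≈ 1.3333)
h(U) = -549/U (h(U) = 3*(-183/U) = -549/U)
Z(S, L) = 0 (Z(S, L) = (-1 + 1)² = 0² = 0)
Z(196, -136) + h(220) = 0 - 549/220 = -549/220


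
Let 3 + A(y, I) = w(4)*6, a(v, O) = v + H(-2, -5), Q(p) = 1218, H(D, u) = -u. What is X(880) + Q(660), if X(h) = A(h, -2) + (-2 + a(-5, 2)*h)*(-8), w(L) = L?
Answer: 1255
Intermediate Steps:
a(v, O) = 5 + v (a(v, O) = v - 1*(-5) = v + 5 = 5 + v)
A(y, I) = 21 (A(y, I) = -3 + 4*6 = -3 + 24 = 21)
X(h) = 37 (X(h) = 21 + (-2 + (5 - 5)*h)*(-8) = 21 + (-2 + 0*h)*(-8) = 21 + (-2 + 0)*(-8) = 21 - 2*(-8) = 21 + 16 = 37)
X(880) + Q(660) = 37 + 1218 = 1255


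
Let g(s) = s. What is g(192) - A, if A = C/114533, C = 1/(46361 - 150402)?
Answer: 2287896547777/11916127853 ≈ 192.00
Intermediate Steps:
C = -1/104041 (C = 1/(-104041) = -1/104041 ≈ -9.6116e-6)
A = -1/11916127853 (A = -1/104041/114533 = -1/104041*1/114533 = -1/11916127853 ≈ -8.3920e-11)
g(192) - A = 192 - 1*(-1/11916127853) = 192 + 1/11916127853 = 2287896547777/11916127853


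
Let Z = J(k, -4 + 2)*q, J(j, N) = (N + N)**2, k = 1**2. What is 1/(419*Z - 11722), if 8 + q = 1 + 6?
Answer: -1/18426 ≈ -5.4271e-5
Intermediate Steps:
q = -1 (q = -8 + (1 + 6) = -8 + 7 = -1)
k = 1
J(j, N) = 4*N**2 (J(j, N) = (2*N)**2 = 4*N**2)
Z = -16 (Z = (4*(-4 + 2)**2)*(-1) = (4*(-2)**2)*(-1) = (4*4)*(-1) = 16*(-1) = -16)
1/(419*Z - 11722) = 1/(419*(-16) - 11722) = 1/(-6704 - 11722) = 1/(-18426) = -1/18426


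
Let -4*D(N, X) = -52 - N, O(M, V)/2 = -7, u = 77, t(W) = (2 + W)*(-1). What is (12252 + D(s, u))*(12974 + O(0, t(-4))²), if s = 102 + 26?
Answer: 161951490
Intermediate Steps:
t(W) = -2 - W
O(M, V) = -14 (O(M, V) = 2*(-7) = -14)
s = 128
D(N, X) = 13 + N/4 (D(N, X) = -(-52 - N)/4 = 13 + N/4)
(12252 + D(s, u))*(12974 + O(0, t(-4))²) = (12252 + (13 + (¼)*128))*(12974 + (-14)²) = (12252 + (13 + 32))*(12974 + 196) = (12252 + 45)*13170 = 12297*13170 = 161951490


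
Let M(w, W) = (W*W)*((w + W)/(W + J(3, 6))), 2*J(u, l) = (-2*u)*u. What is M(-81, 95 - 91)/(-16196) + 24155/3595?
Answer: 97582143/14556155 ≈ 6.7038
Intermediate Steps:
J(u, l) = -u² (J(u, l) = ((-2*u)*u)/2 = (-2*u²)/2 = -u²)
M(w, W) = W²*(W + w)/(-9 + W) (M(w, W) = (W*W)*((w + W)/(W - 1*3²)) = W²*((W + w)/(W - 1*9)) = W²*((W + w)/(W - 9)) = W²*((W + w)/(-9 + W)) = W²*(W + w)/(-9 + W))
M(-81, 95 - 91)/(-16196) + 24155/3595 = ((95 - 91)²*((95 - 91) - 81)/(-9 + (95 - 91)))/(-16196) + 24155/3595 = (4²*(4 - 81)/(-9 + 4))*(-1/16196) + 24155*(1/3595) = (16*(-77)/(-5))*(-1/16196) + 4831/719 = (16*(-⅕)*(-77))*(-1/16196) + 4831/719 = (1232/5)*(-1/16196) + 4831/719 = -308/20245 + 4831/719 = 97582143/14556155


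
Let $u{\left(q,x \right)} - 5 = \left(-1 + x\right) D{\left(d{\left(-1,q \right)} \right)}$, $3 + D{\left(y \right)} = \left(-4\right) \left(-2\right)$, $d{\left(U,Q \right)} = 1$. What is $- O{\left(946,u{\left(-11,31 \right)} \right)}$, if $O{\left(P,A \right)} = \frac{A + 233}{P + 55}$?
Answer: $- \frac{388}{1001} \approx -0.38761$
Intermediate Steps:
$D{\left(y \right)} = 5$ ($D{\left(y \right)} = -3 - -8 = -3 + 8 = 5$)
$u{\left(q,x \right)} = 5 x$ ($u{\left(q,x \right)} = 5 + \left(-1 + x\right) 5 = 5 + \left(-5 + 5 x\right) = 5 x$)
$O{\left(P,A \right)} = \frac{233 + A}{55 + P}$
$- O{\left(946,u{\left(-11,31 \right)} \right)} = - \frac{233 + 5 \cdot 31}{55 + 946} = - \frac{233 + 155}{1001} = - \frac{388}{1001}$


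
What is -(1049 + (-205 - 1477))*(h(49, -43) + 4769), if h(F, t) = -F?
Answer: 2987760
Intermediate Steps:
-(1049 + (-205 - 1477))*(h(49, -43) + 4769) = -(1049 + (-205 - 1477))*(-1*49 + 4769) = -(1049 - 1682)*(-49 + 4769) = -(-633)*4720 = -1*(-2987760) = 2987760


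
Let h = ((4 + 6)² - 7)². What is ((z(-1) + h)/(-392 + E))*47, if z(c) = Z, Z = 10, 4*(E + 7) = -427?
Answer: -232556/289 ≈ -804.69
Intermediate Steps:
E = -455/4 (E = -7 + (¼)*(-427) = -7 - 427/4 = -455/4 ≈ -113.75)
z(c) = 10
h = 8649 (h = (10² - 7)² = (100 - 7)² = 93² = 8649)
((z(-1) + h)/(-392 + E))*47 = ((10 + 8649)/(-392 - 455/4))*47 = (8659/(-2023/4))*47 = (8659*(-4/2023))*47 = -4948/289*47 = -232556/289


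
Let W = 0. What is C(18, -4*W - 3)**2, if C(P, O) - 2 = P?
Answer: 400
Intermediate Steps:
C(P, O) = 2 + P
C(18, -4*W - 3)**2 = (2 + 18)**2 = 20**2 = 400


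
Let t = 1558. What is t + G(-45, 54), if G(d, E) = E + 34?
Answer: 1646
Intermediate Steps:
G(d, E) = 34 + E
t + G(-45, 54) = 1558 + (34 + 54) = 1558 + 88 = 1646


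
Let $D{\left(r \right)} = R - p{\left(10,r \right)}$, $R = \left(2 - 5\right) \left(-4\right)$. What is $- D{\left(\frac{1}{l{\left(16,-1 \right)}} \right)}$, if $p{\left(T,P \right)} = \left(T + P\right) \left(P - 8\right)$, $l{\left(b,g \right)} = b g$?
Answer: $- \frac{23583}{256} \approx -92.121$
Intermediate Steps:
$p{\left(T,P \right)} = \left(-8 + P\right) \left(P + T\right)$ ($p{\left(T,P \right)} = \left(P + T\right) \left(-8 + P\right) = \left(-8 + P\right) \left(P + T\right)$)
$R = 12$ ($R = \left(-3\right) \left(-4\right) = 12$)
$D{\left(r \right)} = 92 - r^{2} - 2 r$ ($D{\left(r \right)} = 12 - \left(r^{2} - 8 r - 80 + r 10\right) = 12 - \left(r^{2} - 8 r - 80 + 10 r\right) = 12 - \left(-80 + r^{2} + 2 r\right) = 92 - r^{2} - 2 r$)
$- D{\left(\frac{1}{l{\left(16,-1 \right)}} \right)} = - (92 - \left(\frac{1}{16 \left(-1\right)}\right)^{2} - \frac{2}{16 \left(-1\right)}) = - (92 - \left(\frac{1}{-16}\right)^{2} - \frac{2}{-16}) = - (92 - \left(- \frac{1}{16}\right)^{2} - - \frac{1}{8}) = - (92 - \frac{1}{256} + \frac{1}{8}) = \left(-1\right) \frac{23583}{256} = - \frac{23583}{256}$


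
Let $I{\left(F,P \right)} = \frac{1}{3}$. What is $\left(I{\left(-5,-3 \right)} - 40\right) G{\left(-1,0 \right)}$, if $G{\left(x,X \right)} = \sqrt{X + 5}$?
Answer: $- \frac{119 \sqrt{5}}{3} \approx -88.697$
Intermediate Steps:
$I{\left(F,P \right)} = \frac{1}{3}$
$G{\left(x,X \right)} = \sqrt{5 + X}$
$\left(I{\left(-5,-3 \right)} - 40\right) G{\left(-1,0 \right)} = \left(\frac{1}{3} - 40\right) \sqrt{5 + 0} = - \frac{119 \sqrt{5}}{3}$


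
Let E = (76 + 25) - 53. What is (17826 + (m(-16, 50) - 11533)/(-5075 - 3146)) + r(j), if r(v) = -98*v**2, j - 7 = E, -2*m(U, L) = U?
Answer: -2290556379/8221 ≈ -2.7862e+5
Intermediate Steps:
m(U, L) = -U/2
E = 48 (E = 101 - 53 = 48)
j = 55 (j = 7 + 48 = 55)
(17826 + (m(-16, 50) - 11533)/(-5075 - 3146)) + r(j) = (17826 + (-1/2*(-16) - 11533)/(-5075 - 3146)) - 98*55**2 = (17826 + (8 - 11533)/(-8221)) - 98*3025 = (17826 - 11525*(-1/8221)) - 296450 = (17826 + 11525/8221) - 296450 = 146559071/8221 - 296450 = -2290556379/8221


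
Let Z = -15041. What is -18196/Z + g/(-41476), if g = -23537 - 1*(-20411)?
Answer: 400857731/311920258 ≈ 1.2851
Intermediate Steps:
g = -3126 (g = -23537 + 20411 = -3126)
-18196/Z + g/(-41476) = -18196/(-15041) - 3126/(-41476) = -18196*(-1/15041) - 3126*(-1/41476) = 18196/15041 + 1563/20738 = 400857731/311920258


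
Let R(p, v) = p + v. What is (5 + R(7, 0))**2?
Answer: 144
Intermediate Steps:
(5 + R(7, 0))**2 = (5 + (7 + 0))**2 = (5 + 7)**2 = 12**2 = 144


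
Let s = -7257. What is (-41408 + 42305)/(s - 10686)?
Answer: -299/5981 ≈ -0.049992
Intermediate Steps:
(-41408 + 42305)/(s - 10686) = (-41408 + 42305)/(-7257 - 10686) = 897/(-17943) = 897*(-1/17943) = -299/5981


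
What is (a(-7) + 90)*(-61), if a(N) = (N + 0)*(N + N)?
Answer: -11468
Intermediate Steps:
a(N) = 2*N² (a(N) = N*(2*N) = 2*N²)
(a(-7) + 90)*(-61) = (2*(-7)² + 90)*(-61) = (2*49 + 90)*(-61) = (98 + 90)*(-61) = 188*(-61) = -11468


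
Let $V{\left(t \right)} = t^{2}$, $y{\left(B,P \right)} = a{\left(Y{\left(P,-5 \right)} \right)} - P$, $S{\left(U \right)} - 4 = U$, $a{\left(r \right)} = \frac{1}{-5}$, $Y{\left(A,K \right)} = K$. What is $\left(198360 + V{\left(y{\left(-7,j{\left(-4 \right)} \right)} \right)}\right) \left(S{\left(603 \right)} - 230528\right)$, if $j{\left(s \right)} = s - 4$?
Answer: $- \frac{1140527948841}{25} \approx -4.5621 \cdot 10^{10}$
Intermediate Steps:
$a{\left(r \right)} = - \frac{1}{5}$
$j{\left(s \right)} = -4 + s$ ($j{\left(s \right)} = s - 4 = -4 + s$)
$S{\left(U \right)} = 4 + U$
$y{\left(B,P \right)} = - \frac{1}{5} - P$
$\left(198360 + V{\left(y{\left(-7,j{\left(-4 \right)} \right)} \right)}\right) \left(S{\left(603 \right)} - 230528\right) = \left(198360 + \left(- \frac{1}{5} - \left(-4 - 4\right)\right)^{2}\right) \left(\left(4 + 603\right) - 230528\right) = \left(198360 + \left(- \frac{1}{5} - -8\right)^{2}\right) \left(607 - 230528\right) = \left(198360 + \left(- \frac{1}{5} + 8\right)^{2}\right) \left(-229921\right) = \left(198360 + \left(\frac{39}{5}\right)^{2}\right) \left(-229921\right) = \left(198360 + \frac{1521}{25}\right) \left(-229921\right) = \frac{4960521}{25} \left(-229921\right) = - \frac{1140527948841}{25}$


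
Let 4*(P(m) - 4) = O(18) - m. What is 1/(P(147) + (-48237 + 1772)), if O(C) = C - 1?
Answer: -2/92987 ≈ -2.1508e-5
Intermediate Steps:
O(C) = -1 + C
P(m) = 33/4 - m/4 (P(m) = 4 + ((-1 + 18) - m)/4 = 4 + (17 - m)/4 = 4 + (17/4 - m/4) = 33/4 - m/4)
1/(P(147) + (-48237 + 1772)) = 1/((33/4 - 1/4*147) + (-48237 + 1772)) = 1/((33/4 - 147/4) - 46465) = 1/(-57/2 - 46465) = 1/(-92987/2) = -2/92987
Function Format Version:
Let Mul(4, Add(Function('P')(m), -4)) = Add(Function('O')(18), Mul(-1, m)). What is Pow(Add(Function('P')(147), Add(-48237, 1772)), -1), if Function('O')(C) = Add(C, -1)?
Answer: Rational(-2, 92987) ≈ -2.1508e-5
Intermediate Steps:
Function('O')(C) = Add(-1, C)
Function('P')(m) = Add(Rational(33, 4), Mul(Rational(-1, 4), m)) (Function('P')(m) = Add(4, Mul(Rational(1, 4), Add(Add(-1, 18), Mul(-1, m)))) = Add(4, Mul(Rational(1, 4), Add(17, Mul(-1, m)))) = Add(4, Add(Rational(17, 4), Mul(Rational(-1, 4), m))) = Add(Rational(33, 4), Mul(Rational(-1, 4), m)))
Pow(Add(Function('P')(147), Add(-48237, 1772)), -1) = Pow(Add(Add(Rational(33, 4), Mul(Rational(-1, 4), 147)), Add(-48237, 1772)), -1) = Pow(Add(Add(Rational(33, 4), Rational(-147, 4)), -46465), -1) = Pow(Add(Rational(-57, 2), -46465), -1) = Pow(Rational(-92987, 2), -1) = Rational(-2, 92987)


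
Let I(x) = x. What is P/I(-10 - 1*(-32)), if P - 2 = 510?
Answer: 256/11 ≈ 23.273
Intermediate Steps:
P = 512 (P = 2 + 510 = 512)
P/I(-10 - 1*(-32)) = 512/(-10 - 1*(-32)) = 512/(-10 + 32) = 512/22 = 512*(1/22) = 256/11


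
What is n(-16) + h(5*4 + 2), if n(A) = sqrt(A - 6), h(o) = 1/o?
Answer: 1/22 + I*sqrt(22) ≈ 0.045455 + 4.6904*I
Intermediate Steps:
n(A) = sqrt(-6 + A)
n(-16) + h(5*4 + 2) = sqrt(-6 - 16) + 1/(5*4 + 2) = sqrt(-22) + 1/(20 + 2) = I*sqrt(22) + 1/22 = 1/22 + I*sqrt(22)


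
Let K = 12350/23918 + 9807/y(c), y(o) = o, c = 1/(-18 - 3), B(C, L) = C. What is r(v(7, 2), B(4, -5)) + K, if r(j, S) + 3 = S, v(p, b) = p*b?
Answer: -2462902039/11959 ≈ -2.0595e+5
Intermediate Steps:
v(p, b) = b*p
c = -1/21 (c = 1/(-21) = -1/21 ≈ -0.047619)
r(j, S) = -3 + S
K = -2462913998/11959 (K = 12350/23918 + 9807/(-1/21) = 12350*(1/23918) + 9807*(-21) = 6175/11959 - 205947 = -2462913998/11959 ≈ -2.0595e+5)
r(v(7, 2), B(4, -5)) + K = (-3 + 4) - 2462913998/11959 = 1 - 2462913998/11959 = -2462902039/11959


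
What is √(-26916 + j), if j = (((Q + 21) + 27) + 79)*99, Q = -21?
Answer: I*√16422 ≈ 128.15*I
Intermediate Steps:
j = 10494 (j = (((-21 + 21) + 27) + 79)*99 = ((0 + 27) + 79)*99 = (27 + 79)*99 = 106*99 = 10494)
√(-26916 + j) = √(-26916 + 10494) = √(-16422) = I*√16422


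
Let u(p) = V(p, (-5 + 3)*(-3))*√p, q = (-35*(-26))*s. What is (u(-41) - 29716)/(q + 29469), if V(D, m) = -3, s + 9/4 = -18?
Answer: -3496/1299 - 2*I*√41/7361 ≈ -2.6913 - 0.0017397*I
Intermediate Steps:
s = -81/4 (s = -9/4 - 18 = -81/4 ≈ -20.250)
q = -36855/2 (q = -35*(-26)*(-81/4) = 910*(-81/4) = -36855/2 ≈ -18428.)
u(p) = -3*√p
(u(-41) - 29716)/(q + 29469) = (-3*I*√41 - 29716)/(-36855/2 + 29469) = (-3*I*√41 - 29716)/(22083/2) = (-3*I*√41 - 29716)*(2/22083) = (-29716 - 3*I*√41)*(2/22083) = -3496/1299 - 2*I*√41/7361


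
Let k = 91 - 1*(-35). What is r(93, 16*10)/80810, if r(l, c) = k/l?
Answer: 21/1252555 ≈ 1.6766e-5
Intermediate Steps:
k = 126 (k = 91 + 35 = 126)
r(l, c) = 126/l
r(93, 16*10)/80810 = (126/93)/80810 = (126*(1/93))*(1/80810) = (42/31)*(1/80810) = 21/1252555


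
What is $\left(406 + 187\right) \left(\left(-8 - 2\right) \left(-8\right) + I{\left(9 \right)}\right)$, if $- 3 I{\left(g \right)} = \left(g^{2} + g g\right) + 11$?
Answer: $\frac{39731}{3} \approx 13244.0$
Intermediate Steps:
$I{\left(g \right)} = - \frac{11}{3} - \frac{2 g^{2}}{3}$ ($I{\left(g \right)} = - \frac{\left(g^{2} + g g\right) + 11}{3} = - \frac{\left(g^{2} + g^{2}\right) + 11}{3} = - \frac{2 g^{2} + 11}{3} = - \frac{11 + 2 g^{2}}{3} = - \frac{11}{3} - \frac{2 g^{2}}{3}$)
$\left(406 + 187\right) \left(\left(-8 - 2\right) \left(-8\right) + I{\left(9 \right)}\right) = \left(406 + 187\right) \left(\left(-8 - 2\right) \left(-8\right) - \left(\frac{11}{3} + \frac{2 \cdot 9^{2}}{3}\right)\right) = 593 \left(\left(-10\right) \left(-8\right) - \frac{173}{3}\right) = 593 \left(80 - \frac{173}{3}\right) = 593 \cdot \frac{67}{3} = \frac{39731}{3}$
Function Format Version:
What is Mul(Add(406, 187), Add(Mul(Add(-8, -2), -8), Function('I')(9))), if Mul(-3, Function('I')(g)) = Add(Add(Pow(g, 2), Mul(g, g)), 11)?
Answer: Rational(39731, 3) ≈ 13244.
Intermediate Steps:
Function('I')(g) = Add(Rational(-11, 3), Mul(Rational(-2, 3), Pow(g, 2))) (Function('I')(g) = Mul(Rational(-1, 3), Add(Add(Pow(g, 2), Mul(g, g)), 11)) = Mul(Rational(-1, 3), Add(Add(Pow(g, 2), Pow(g, 2)), 11)) = Mul(Rational(-1, 3), Add(Mul(2, Pow(g, 2)), 11)) = Mul(Rational(-1, 3), Add(11, Mul(2, Pow(g, 2)))) = Add(Rational(-11, 3), Mul(Rational(-2, 3), Pow(g, 2))))
Mul(Add(406, 187), Add(Mul(Add(-8, -2), -8), Function('I')(9))) = Mul(Add(406, 187), Add(Mul(Add(-8, -2), -8), Add(Rational(-11, 3), Mul(Rational(-2, 3), Pow(9, 2))))) = Mul(593, Add(Mul(-10, -8), Add(Rational(-11, 3), Mul(Rational(-2, 3), 81)))) = Mul(593, Add(80, Add(Rational(-11, 3), -54))) = Mul(593, Add(80, Rational(-173, 3))) = Mul(593, Rational(67, 3)) = Rational(39731, 3)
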